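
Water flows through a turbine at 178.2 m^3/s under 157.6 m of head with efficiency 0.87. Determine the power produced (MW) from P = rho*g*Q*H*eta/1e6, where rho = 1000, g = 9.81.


P = 1000 * 9.81 * 178.2 * 157.6 * 0.87 / 1e6 = 239.6912 MW


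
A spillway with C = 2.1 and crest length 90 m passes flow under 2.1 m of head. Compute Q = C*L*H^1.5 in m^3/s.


Q = 2.1 * 90 * 2.1^1.5 = 575.1627 m^3/s


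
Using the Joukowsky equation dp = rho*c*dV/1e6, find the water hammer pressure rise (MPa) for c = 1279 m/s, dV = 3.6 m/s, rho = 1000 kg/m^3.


dp = 1000 * 1279 * 3.6 / 1e6 = 4.6044 MPa


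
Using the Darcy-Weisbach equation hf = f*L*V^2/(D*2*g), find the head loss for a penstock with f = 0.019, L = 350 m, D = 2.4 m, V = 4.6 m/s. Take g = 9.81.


hf = 0.019 * 350 * 4.6^2 / (2.4 * 2 * 9.81) = 2.9883 m


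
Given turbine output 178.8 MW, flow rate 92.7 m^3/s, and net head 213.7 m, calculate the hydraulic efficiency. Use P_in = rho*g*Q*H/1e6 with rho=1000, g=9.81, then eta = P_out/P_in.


P_in = 1000 * 9.81 * 92.7 * 213.7 / 1e6 = 194.3360 MW
eta = 178.8 / 194.3360 = 0.9201


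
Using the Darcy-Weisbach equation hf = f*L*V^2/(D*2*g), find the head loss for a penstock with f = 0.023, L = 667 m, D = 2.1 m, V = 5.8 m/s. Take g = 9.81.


hf = 0.023 * 667 * 5.8^2 / (2.1 * 2 * 9.81) = 12.5254 m


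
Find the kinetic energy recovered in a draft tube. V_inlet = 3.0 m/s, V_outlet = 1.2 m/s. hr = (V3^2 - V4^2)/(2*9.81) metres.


hr = (3.0^2 - 1.2^2) / (2*9.81) = 0.3853 m


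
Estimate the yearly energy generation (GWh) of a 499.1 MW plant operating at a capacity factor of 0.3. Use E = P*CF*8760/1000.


E = 499.1 * 0.3 * 8760 / 1000 = 1311.6348 GWh


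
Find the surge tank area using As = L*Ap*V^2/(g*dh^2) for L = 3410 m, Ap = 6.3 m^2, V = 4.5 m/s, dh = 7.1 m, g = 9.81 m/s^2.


As = 3410 * 6.3 * 4.5^2 / (9.81 * 7.1^2) = 879.6993 m^2


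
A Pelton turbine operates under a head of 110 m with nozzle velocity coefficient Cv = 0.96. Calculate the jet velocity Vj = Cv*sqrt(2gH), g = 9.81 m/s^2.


Vj = 0.96 * sqrt(2*9.81*110) = 44.5982 m/s


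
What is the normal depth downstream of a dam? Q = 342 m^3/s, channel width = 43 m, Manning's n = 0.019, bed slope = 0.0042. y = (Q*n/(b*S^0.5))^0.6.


y = (342 * 0.019 / (43 * 0.0042^0.5))^0.6 = 1.6619 m


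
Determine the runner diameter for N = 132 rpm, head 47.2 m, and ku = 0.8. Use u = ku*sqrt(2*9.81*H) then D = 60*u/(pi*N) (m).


u = 0.8 * sqrt(2*9.81*47.2) = 24.3450 m/s
D = 60 * 24.3450 / (pi * 132) = 3.5224 m


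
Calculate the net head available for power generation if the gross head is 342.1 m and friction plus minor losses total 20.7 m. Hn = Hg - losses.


Hn = 342.1 - 20.7 = 321.4000 m


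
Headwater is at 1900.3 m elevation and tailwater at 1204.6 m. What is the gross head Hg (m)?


Hg = 1900.3 - 1204.6 = 695.7000 m


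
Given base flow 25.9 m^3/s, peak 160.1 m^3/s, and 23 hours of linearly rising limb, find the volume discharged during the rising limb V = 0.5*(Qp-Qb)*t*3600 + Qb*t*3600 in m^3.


V = 0.5*(160.1 - 25.9)*23*3600 + 25.9*23*3600 = 7.7004e+06 m^3


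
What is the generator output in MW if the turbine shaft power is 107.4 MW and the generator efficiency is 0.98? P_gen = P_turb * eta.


P_gen = 107.4 * 0.98 = 105.2520 MW


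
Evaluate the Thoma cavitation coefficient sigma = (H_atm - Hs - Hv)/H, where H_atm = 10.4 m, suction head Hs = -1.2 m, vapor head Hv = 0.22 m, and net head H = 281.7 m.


sigma = (10.4 - (-1.2) - 0.22) / 281.7 = 0.0404


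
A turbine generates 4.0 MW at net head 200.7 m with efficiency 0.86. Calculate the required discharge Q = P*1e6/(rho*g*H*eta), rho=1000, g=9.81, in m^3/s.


Q = 4.0 * 1e6 / (1000 * 9.81 * 200.7 * 0.86) = 2.3624 m^3/s


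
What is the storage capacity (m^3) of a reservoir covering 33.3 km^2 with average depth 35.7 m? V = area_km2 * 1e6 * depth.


V = 33.3 * 1e6 * 35.7 = 1.1888e+09 m^3


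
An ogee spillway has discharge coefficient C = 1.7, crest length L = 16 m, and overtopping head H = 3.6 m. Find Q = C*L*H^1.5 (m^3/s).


Q = 1.7 * 16 * 3.6^1.5 = 185.7901 m^3/s


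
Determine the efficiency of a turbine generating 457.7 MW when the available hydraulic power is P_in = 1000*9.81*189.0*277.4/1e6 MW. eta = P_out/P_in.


P_in = 1000 * 9.81 * 189.0 * 277.4 / 1e6 = 514.3246 MW
eta = 457.7 / 514.3246 = 0.8899


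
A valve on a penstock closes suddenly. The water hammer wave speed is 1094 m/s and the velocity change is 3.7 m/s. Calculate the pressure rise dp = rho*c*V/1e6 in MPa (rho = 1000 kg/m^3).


dp = 1000 * 1094 * 3.7 / 1e6 = 4.0478 MPa


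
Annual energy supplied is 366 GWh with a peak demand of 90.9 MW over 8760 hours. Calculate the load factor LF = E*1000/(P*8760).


LF = 366 * 1000 / (90.9 * 8760) = 0.4596


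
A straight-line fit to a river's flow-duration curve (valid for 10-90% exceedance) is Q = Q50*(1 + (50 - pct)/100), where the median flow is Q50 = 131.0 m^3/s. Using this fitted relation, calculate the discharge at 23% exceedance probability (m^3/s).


Q = 131.0 * (1 + (50 - 23)/100) = 166.3700 m^3/s


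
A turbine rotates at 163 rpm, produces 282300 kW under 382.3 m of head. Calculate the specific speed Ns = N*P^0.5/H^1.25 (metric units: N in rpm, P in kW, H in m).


Ns = 163 * 282300^0.5 / 382.3^1.25 = 51.2316


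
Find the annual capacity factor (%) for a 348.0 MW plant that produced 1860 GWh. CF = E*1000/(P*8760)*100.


CF = 1860 * 1000 / (348.0 * 8760) * 100 = 61.0140 %


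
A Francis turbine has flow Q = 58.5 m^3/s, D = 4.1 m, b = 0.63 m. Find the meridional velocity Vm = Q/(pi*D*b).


Vm = 58.5 / (pi * 4.1 * 0.63) = 7.2091 m/s


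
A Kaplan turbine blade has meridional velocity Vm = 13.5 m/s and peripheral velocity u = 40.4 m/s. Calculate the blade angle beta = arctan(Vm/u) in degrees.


beta = arctan(13.5 / 40.4) = 18.4775 degrees


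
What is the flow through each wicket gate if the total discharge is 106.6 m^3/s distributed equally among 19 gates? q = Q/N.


q = 106.6 / 19 = 5.6105 m^3/s


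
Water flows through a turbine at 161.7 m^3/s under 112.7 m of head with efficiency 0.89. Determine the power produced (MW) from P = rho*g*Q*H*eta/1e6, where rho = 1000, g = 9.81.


P = 1000 * 9.81 * 161.7 * 112.7 * 0.89 / 1e6 = 159.1083 MW


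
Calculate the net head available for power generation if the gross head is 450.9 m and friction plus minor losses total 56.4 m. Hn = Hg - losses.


Hn = 450.9 - 56.4 = 394.5000 m


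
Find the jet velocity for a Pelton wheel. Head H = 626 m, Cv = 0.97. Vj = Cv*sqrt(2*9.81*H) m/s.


Vj = 0.97 * sqrt(2*9.81*626) = 107.5000 m/s


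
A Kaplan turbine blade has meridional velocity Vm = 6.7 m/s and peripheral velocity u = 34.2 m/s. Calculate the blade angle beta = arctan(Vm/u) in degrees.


beta = arctan(6.7 / 34.2) = 11.0842 degrees


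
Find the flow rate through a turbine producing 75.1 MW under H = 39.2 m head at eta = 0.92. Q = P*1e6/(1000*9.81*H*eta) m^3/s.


Q = 75.1 * 1e6 / (1000 * 9.81 * 39.2 * 0.92) = 212.2741 m^3/s


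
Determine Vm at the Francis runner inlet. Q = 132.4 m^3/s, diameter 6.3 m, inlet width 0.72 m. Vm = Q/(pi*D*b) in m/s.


Vm = 132.4 / (pi * 6.3 * 0.72) = 9.2911 m/s


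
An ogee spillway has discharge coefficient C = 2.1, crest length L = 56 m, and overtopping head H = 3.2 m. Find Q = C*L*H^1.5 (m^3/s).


Q = 2.1 * 56 * 3.2^1.5 = 673.1817 m^3/s


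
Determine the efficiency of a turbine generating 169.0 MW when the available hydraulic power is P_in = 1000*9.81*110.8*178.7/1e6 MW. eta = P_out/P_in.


P_in = 1000 * 9.81 * 110.8 * 178.7 / 1e6 = 194.2376 MW
eta = 169.0 / 194.2376 = 0.8701


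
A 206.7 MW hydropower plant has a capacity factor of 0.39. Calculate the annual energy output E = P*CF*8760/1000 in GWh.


E = 206.7 * 0.39 * 8760 / 1000 = 706.1699 GWh


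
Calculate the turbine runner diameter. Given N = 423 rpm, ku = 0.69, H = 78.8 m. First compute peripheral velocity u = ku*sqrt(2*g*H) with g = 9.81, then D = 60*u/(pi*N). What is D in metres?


u = 0.69 * sqrt(2*9.81*78.8) = 27.1307 m/s
D = 60 * 27.1307 / (pi * 423) = 1.2250 m


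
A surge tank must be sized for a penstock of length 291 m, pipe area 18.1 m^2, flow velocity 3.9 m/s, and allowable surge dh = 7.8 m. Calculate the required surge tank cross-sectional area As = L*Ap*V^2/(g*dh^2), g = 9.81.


As = 291 * 18.1 * 3.9^2 / (9.81 * 7.8^2) = 134.2278 m^2


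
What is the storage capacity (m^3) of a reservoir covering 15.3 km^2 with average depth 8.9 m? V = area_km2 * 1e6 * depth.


V = 15.3 * 1e6 * 8.9 = 1.3617e+08 m^3


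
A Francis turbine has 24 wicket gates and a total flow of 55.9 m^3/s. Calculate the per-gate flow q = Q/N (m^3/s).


q = 55.9 / 24 = 2.3292 m^3/s


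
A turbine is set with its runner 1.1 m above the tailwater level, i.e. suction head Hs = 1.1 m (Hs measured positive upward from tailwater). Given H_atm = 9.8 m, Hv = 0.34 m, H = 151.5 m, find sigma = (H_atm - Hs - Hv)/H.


sigma = (9.8 - 1.1 - 0.34) / 151.5 = 0.0552


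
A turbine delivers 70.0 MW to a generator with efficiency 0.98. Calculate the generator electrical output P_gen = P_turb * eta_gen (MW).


P_gen = 70.0 * 0.98 = 68.6000 MW


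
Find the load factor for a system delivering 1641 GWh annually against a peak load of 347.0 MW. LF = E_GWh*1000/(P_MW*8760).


LF = 1641 * 1000 / (347.0 * 8760) = 0.5399


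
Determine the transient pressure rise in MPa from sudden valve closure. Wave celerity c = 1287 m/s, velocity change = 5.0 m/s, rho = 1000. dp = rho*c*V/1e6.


dp = 1000 * 1287 * 5.0 / 1e6 = 6.4350 MPa


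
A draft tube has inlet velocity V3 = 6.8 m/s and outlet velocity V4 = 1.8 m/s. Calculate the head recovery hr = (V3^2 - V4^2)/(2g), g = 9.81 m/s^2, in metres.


hr = (6.8^2 - 1.8^2) / (2*9.81) = 2.1916 m


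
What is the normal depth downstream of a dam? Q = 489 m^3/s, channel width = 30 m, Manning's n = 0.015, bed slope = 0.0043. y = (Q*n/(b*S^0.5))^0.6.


y = (489 * 0.015 / (30 * 0.0043^0.5))^0.6 = 2.2026 m


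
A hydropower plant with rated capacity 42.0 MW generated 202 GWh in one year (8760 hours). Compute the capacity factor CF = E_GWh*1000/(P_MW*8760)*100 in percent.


CF = 202 * 1000 / (42.0 * 8760) * 100 = 54.9032 %


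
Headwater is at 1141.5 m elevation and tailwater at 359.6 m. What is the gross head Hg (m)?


Hg = 1141.5 - 359.6 = 781.9000 m


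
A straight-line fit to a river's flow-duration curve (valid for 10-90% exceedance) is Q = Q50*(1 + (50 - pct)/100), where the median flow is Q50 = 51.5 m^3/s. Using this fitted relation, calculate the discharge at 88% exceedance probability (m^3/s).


Q = 51.5 * (1 + (50 - 88)/100) = 31.9300 m^3/s


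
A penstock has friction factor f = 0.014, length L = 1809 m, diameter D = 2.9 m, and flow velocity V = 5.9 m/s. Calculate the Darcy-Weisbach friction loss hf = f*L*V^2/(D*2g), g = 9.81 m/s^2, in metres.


hf = 0.014 * 1809 * 5.9^2 / (2.9 * 2 * 9.81) = 15.4944 m


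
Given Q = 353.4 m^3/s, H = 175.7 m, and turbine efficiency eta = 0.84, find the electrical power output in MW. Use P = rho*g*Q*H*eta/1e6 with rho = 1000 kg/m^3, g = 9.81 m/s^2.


P = 1000 * 9.81 * 353.4 * 175.7 * 0.84 / 1e6 = 511.6660 MW


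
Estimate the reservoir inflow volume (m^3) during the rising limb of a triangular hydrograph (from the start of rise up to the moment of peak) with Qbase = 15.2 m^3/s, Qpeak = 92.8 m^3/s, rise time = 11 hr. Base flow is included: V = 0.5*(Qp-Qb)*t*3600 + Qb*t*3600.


V = 0.5*(92.8 - 15.2)*11*3600 + 15.2*11*3600 = 2.1384e+06 m^3


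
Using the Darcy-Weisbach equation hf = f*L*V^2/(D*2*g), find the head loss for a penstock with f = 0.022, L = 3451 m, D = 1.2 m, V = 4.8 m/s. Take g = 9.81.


hf = 0.022 * 3451 * 4.8^2 / (1.2 * 2 * 9.81) = 74.2968 m


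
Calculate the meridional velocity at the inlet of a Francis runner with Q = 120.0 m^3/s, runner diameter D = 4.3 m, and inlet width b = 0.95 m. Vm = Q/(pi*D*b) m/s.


Vm = 120.0 / (pi * 4.3 * 0.95) = 9.3506 m/s


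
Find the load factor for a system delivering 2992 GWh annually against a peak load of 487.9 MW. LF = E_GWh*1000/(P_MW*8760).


LF = 2992 * 1000 / (487.9 * 8760) = 0.7000


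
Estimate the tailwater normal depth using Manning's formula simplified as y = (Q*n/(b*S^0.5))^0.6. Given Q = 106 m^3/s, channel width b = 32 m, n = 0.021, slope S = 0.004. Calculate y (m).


y = (106 * 0.021 / (32 * 0.004^0.5))^0.6 = 1.0588 m


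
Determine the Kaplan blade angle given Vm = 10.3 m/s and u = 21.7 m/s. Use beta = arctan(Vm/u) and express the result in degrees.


beta = arctan(10.3 / 21.7) = 25.3916 degrees


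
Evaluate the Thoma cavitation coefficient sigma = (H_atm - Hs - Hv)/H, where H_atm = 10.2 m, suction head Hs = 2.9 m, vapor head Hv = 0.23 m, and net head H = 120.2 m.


sigma = (10.2 - 2.9 - 0.23) / 120.2 = 0.0588


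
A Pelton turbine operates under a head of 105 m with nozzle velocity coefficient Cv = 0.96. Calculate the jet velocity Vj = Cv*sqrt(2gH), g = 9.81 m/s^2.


Vj = 0.96 * sqrt(2*9.81*105) = 43.5728 m/s


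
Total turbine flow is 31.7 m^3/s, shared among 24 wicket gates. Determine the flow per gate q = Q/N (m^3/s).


q = 31.7 / 24 = 1.3208 m^3/s


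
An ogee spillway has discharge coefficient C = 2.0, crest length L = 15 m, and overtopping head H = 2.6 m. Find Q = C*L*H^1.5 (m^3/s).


Q = 2.0 * 15 * 2.6^1.5 = 125.7712 m^3/s


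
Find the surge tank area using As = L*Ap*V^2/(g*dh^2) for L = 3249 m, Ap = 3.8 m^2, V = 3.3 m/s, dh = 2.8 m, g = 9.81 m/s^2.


As = 3249 * 3.8 * 3.3^2 / (9.81 * 2.8^2) = 1748.1396 m^2


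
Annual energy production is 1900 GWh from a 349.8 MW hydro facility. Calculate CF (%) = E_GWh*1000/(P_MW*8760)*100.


CF = 1900 * 1000 / (349.8 * 8760) * 100 = 62.0054 %


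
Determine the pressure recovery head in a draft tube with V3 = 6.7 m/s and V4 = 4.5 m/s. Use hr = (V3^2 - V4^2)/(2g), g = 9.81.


hr = (6.7^2 - 4.5^2) / (2*9.81) = 1.2559 m


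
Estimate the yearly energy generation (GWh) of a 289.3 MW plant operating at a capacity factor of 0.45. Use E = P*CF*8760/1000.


E = 289.3 * 0.45 * 8760 / 1000 = 1140.4206 GWh


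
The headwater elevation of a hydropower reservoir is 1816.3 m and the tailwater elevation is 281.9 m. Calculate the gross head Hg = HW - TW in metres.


Hg = 1816.3 - 281.9 = 1534.4000 m


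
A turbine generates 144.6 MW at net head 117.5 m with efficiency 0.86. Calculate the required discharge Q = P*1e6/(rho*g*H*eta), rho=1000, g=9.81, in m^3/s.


Q = 144.6 * 1e6 / (1000 * 9.81 * 117.5 * 0.86) = 145.8690 m^3/s


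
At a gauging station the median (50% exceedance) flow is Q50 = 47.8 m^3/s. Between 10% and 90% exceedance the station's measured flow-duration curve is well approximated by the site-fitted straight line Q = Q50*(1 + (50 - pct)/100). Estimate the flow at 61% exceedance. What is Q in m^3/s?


Q = 47.8 * (1 + (50 - 61)/100) = 42.5420 m^3/s


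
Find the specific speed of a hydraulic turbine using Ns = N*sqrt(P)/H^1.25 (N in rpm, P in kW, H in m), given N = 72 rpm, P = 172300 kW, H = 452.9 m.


Ns = 72 * 172300^0.5 / 452.9^1.25 = 14.3045


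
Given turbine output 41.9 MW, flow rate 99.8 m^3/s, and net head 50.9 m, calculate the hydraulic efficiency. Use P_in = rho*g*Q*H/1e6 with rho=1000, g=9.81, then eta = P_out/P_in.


P_in = 1000 * 9.81 * 99.8 * 50.9 / 1e6 = 49.8330 MW
eta = 41.9 / 49.8330 = 0.8408


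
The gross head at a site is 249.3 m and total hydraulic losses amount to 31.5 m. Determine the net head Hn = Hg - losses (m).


Hn = 249.3 - 31.5 = 217.8000 m


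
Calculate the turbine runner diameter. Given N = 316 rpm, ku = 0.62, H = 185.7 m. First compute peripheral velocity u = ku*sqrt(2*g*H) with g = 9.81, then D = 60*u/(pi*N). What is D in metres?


u = 0.62 * sqrt(2*9.81*185.7) = 37.4237 m/s
D = 60 * 37.4237 / (pi * 316) = 2.2618 m


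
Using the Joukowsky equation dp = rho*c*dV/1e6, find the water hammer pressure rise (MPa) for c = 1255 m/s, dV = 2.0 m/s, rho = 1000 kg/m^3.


dp = 1000 * 1255 * 2.0 / 1e6 = 2.5100 MPa


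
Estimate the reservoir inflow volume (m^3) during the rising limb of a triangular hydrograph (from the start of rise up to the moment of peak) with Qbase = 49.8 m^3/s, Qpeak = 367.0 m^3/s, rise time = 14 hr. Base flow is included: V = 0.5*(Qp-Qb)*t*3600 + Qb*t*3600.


V = 0.5*(367.0 - 49.8)*14*3600 + 49.8*14*3600 = 1.0503e+07 m^3


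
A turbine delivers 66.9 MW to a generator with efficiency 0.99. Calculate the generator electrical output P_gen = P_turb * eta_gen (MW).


P_gen = 66.9 * 0.99 = 66.2310 MW


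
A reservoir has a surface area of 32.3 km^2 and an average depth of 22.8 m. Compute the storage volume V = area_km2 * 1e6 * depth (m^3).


V = 32.3 * 1e6 * 22.8 = 7.3644e+08 m^3


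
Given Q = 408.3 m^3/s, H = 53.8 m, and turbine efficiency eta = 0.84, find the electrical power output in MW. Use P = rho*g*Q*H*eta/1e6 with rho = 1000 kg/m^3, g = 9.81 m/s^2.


P = 1000 * 9.81 * 408.3 * 53.8 * 0.84 / 1e6 = 181.0131 MW


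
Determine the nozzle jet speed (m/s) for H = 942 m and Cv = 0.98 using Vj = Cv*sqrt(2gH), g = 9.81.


Vj = 0.98 * sqrt(2*9.81*942) = 133.2297 m/s


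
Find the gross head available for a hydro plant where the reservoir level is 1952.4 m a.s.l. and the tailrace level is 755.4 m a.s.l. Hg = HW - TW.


Hg = 1952.4 - 755.4 = 1197.0000 m


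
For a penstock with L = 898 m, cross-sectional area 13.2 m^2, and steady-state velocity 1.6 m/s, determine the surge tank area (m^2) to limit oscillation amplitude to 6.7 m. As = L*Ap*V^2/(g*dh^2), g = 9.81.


As = 898 * 13.2 * 1.6^2 / (9.81 * 6.7^2) = 68.9083 m^2


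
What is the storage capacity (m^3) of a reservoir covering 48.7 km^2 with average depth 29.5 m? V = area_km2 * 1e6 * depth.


V = 48.7 * 1e6 * 29.5 = 1.4366e+09 m^3


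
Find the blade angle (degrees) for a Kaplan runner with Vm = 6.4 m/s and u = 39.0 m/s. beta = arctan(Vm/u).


beta = arctan(6.4 / 39.0) = 9.3193 degrees


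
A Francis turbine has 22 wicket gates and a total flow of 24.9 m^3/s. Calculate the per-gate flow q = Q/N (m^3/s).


q = 24.9 / 22 = 1.1318 m^3/s


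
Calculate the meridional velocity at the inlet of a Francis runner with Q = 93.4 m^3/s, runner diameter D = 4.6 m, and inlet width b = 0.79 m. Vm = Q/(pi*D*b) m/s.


Vm = 93.4 / (pi * 4.6 * 0.79) = 8.1811 m/s


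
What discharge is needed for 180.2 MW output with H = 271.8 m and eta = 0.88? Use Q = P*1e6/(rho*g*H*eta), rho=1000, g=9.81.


Q = 180.2 * 1e6 / (1000 * 9.81 * 271.8 * 0.88) = 76.7987 m^3/s


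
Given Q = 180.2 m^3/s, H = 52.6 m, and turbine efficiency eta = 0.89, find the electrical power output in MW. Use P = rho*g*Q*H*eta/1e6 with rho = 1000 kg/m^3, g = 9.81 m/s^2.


P = 1000 * 9.81 * 180.2 * 52.6 * 0.89 / 1e6 = 82.7560 MW


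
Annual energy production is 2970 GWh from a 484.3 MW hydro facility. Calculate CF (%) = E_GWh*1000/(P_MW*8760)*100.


CF = 2970 * 1000 / (484.3 * 8760) * 100 = 70.0064 %


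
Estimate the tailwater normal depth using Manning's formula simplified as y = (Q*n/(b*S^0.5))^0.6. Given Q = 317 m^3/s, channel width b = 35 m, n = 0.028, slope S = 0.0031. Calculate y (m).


y = (317 * 0.028 / (35 * 0.0031^0.5))^0.6 = 2.4836 m


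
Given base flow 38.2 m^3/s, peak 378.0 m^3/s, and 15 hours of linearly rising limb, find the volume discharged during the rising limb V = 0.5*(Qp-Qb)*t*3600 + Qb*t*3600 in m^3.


V = 0.5*(378.0 - 38.2)*15*3600 + 38.2*15*3600 = 1.1237e+07 m^3


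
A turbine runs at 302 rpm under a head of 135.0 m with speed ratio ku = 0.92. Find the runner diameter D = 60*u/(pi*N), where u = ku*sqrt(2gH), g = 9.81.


u = 0.92 * sqrt(2*9.81*135.0) = 47.3483 m/s
D = 60 * 47.3483 / (pi * 302) = 2.9943 m


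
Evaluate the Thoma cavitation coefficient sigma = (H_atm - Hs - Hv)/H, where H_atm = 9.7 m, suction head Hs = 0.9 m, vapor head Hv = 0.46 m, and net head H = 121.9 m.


sigma = (9.7 - 0.9 - 0.46) / 121.9 = 0.0684


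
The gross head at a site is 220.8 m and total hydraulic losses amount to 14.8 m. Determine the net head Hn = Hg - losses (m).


Hn = 220.8 - 14.8 = 206.0000 m


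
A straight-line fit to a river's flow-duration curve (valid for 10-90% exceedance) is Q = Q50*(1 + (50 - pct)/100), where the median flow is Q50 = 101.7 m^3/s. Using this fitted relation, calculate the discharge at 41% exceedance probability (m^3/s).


Q = 101.7 * (1 + (50 - 41)/100) = 110.8530 m^3/s


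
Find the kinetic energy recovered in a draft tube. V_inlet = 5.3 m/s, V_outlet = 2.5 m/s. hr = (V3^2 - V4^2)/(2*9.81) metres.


hr = (5.3^2 - 2.5^2) / (2*9.81) = 1.1131 m


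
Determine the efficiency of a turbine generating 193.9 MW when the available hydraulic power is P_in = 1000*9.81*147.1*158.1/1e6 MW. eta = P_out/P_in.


P_in = 1000 * 9.81 * 147.1 * 158.1 / 1e6 = 228.1464 MW
eta = 193.9 / 228.1464 = 0.8499


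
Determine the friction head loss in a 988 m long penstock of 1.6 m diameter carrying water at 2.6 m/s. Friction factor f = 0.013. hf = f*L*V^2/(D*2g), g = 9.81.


hf = 0.013 * 988 * 2.6^2 / (1.6 * 2 * 9.81) = 2.7658 m


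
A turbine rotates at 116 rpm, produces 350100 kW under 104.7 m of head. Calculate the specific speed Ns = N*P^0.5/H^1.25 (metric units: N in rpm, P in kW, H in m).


Ns = 116 * 350100^0.5 / 104.7^1.25 = 204.9372


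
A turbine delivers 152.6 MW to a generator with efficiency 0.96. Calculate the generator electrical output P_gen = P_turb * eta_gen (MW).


P_gen = 152.6 * 0.96 = 146.4960 MW


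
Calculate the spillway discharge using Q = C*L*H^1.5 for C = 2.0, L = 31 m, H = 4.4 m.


Q = 2.0 * 31 * 4.4^1.5 = 572.2301 m^3/s


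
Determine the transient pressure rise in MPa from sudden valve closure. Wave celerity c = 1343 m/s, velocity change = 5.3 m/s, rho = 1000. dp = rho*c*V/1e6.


dp = 1000 * 1343 * 5.3 / 1e6 = 7.1179 MPa


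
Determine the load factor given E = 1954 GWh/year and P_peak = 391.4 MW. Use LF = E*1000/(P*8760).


LF = 1954 * 1000 / (391.4 * 8760) = 0.5699


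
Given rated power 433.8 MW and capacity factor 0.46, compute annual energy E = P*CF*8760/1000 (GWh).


E = 433.8 * 0.46 * 8760 / 1000 = 1748.0405 GWh


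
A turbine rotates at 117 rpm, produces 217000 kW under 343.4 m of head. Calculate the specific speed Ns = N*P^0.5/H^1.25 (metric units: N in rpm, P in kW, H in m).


Ns = 117 * 217000^0.5 / 343.4^1.25 = 36.8693


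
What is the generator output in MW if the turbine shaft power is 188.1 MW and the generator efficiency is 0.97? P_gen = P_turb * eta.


P_gen = 188.1 * 0.97 = 182.4570 MW


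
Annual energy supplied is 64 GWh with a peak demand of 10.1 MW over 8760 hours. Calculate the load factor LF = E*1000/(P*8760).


LF = 64 * 1000 / (10.1 * 8760) = 0.7234


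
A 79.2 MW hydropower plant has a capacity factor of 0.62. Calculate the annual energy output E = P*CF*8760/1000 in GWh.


E = 79.2 * 0.62 * 8760 / 1000 = 430.1510 GWh


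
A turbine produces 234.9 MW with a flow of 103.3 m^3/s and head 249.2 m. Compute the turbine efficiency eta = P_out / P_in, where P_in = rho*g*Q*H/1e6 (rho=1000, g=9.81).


P_in = 1000 * 9.81 * 103.3 * 249.2 / 1e6 = 252.5326 MW
eta = 234.9 / 252.5326 = 0.9302


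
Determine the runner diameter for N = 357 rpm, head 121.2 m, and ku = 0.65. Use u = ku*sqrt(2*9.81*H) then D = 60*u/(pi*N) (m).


u = 0.65 * sqrt(2*9.81*121.2) = 31.6967 m/s
D = 60 * 31.6967 / (pi * 357) = 1.6957 m


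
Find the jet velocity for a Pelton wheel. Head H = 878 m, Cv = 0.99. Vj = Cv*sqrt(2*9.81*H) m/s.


Vj = 0.99 * sqrt(2*9.81*878) = 129.9367 m/s


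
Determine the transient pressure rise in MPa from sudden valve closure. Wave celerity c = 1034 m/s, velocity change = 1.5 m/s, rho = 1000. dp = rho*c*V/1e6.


dp = 1000 * 1034 * 1.5 / 1e6 = 1.5510 MPa


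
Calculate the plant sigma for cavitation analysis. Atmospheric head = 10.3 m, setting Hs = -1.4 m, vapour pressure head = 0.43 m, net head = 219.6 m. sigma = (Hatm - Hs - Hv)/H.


sigma = (10.3 - (-1.4) - 0.43) / 219.6 = 0.0513


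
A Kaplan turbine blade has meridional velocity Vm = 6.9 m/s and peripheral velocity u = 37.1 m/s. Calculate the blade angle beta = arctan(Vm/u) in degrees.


beta = arctan(6.9 / 37.1) = 10.5357 degrees


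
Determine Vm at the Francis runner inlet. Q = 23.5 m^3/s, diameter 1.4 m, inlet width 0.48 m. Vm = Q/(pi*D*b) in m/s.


Vm = 23.5 / (pi * 1.4 * 0.48) = 11.1314 m/s


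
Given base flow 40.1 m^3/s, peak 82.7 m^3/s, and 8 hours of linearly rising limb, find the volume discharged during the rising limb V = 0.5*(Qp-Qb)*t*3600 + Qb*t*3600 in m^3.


V = 0.5*(82.7 - 40.1)*8*3600 + 40.1*8*3600 = 1.7683e+06 m^3


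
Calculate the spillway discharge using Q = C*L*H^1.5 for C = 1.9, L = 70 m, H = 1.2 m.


Q = 1.9 * 70 * 1.2^1.5 = 174.8330 m^3/s


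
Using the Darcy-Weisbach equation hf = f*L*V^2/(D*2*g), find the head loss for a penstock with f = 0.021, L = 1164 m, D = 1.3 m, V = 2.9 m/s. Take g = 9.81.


hf = 0.021 * 1164 * 2.9^2 / (1.3 * 2 * 9.81) = 8.0598 m


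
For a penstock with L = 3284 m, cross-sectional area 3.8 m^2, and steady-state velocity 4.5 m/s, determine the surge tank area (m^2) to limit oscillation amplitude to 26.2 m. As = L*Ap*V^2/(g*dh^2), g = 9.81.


As = 3284 * 3.8 * 4.5^2 / (9.81 * 26.2^2) = 37.5267 m^2


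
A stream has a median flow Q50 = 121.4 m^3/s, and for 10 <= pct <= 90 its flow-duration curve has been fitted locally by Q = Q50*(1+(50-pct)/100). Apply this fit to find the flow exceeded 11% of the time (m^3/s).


Q = 121.4 * (1 + (50 - 11)/100) = 168.7460 m^3/s


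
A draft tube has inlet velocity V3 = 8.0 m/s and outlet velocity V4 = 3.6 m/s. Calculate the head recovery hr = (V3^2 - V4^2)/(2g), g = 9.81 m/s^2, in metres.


hr = (8.0^2 - 3.6^2) / (2*9.81) = 2.6014 m


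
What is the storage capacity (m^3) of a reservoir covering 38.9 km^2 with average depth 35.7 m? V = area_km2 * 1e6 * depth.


V = 38.9 * 1e6 * 35.7 = 1.3887e+09 m^3


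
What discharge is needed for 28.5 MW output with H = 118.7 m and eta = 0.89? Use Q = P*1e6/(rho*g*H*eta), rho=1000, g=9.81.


Q = 28.5 * 1e6 / (1000 * 9.81 * 118.7 * 0.89) = 27.5002 m^3/s


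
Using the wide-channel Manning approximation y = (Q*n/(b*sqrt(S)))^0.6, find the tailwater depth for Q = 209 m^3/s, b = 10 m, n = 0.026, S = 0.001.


y = (209 * 0.026 / (10 * 0.001^0.5))^0.6 = 5.5090 m


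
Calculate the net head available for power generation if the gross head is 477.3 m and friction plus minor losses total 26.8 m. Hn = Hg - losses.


Hn = 477.3 - 26.8 = 450.5000 m


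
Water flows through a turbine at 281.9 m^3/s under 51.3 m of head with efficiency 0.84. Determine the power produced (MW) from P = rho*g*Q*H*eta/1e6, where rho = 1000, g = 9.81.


P = 1000 * 9.81 * 281.9 * 51.3 * 0.84 / 1e6 = 119.1683 MW


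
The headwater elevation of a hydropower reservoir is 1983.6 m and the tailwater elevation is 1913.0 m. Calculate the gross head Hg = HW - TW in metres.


Hg = 1983.6 - 1913.0 = 70.6000 m


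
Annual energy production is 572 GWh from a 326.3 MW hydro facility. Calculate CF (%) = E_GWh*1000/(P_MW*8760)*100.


CF = 572 * 1000 / (326.3 * 8760) * 100 = 20.0113 %


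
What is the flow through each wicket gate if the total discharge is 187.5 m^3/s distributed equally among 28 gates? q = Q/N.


q = 187.5 / 28 = 6.6964 m^3/s


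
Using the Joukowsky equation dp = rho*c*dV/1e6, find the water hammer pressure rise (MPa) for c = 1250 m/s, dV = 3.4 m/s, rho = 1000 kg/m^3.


dp = 1000 * 1250 * 3.4 / 1e6 = 4.2500 MPa


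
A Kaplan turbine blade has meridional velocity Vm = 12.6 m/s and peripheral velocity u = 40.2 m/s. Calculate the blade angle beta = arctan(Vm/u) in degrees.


beta = arctan(12.6 / 40.2) = 17.4027 degrees


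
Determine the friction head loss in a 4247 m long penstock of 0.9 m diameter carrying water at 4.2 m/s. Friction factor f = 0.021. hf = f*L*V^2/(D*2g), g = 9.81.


hf = 0.021 * 4247 * 4.2^2 / (0.9 * 2 * 9.81) = 89.0961 m


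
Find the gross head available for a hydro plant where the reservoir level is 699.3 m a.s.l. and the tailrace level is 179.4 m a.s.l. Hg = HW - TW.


Hg = 699.3 - 179.4 = 519.9000 m


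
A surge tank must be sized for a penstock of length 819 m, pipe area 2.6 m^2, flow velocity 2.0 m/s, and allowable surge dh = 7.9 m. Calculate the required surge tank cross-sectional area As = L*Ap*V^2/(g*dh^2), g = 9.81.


As = 819 * 2.6 * 2.0^2 / (9.81 * 7.9^2) = 13.9121 m^2


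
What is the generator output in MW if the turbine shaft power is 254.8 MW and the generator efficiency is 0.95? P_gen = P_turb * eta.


P_gen = 254.8 * 0.95 = 242.0600 MW


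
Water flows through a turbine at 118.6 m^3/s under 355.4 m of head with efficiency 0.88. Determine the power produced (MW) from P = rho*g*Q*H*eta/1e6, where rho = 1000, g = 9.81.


P = 1000 * 9.81 * 118.6 * 355.4 * 0.88 / 1e6 = 363.8763 MW


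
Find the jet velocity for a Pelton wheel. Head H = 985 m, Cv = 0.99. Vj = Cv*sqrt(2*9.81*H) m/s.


Vj = 0.99 * sqrt(2*9.81*985) = 137.6267 m/s


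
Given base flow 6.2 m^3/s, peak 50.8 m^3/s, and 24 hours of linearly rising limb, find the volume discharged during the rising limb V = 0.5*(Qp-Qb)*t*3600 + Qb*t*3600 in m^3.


V = 0.5*(50.8 - 6.2)*24*3600 + 6.2*24*3600 = 2.4624e+06 m^3


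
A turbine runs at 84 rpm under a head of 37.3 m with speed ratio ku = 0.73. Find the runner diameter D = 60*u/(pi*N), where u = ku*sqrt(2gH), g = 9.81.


u = 0.73 * sqrt(2*9.81*37.3) = 19.7482 m/s
D = 60 * 19.7482 / (pi * 84) = 4.4900 m


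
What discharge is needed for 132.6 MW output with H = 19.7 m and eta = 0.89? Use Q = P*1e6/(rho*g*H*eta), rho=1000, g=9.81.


Q = 132.6 * 1e6 / (1000 * 9.81 * 19.7 * 0.89) = 770.9359 m^3/s


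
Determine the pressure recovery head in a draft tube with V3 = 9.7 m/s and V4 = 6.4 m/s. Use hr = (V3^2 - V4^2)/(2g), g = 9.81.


hr = (9.7^2 - 6.4^2) / (2*9.81) = 2.7080 m


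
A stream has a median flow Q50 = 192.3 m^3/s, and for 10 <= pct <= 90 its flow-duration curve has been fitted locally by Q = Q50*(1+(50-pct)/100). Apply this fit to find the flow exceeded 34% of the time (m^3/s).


Q = 192.3 * (1 + (50 - 34)/100) = 223.0680 m^3/s


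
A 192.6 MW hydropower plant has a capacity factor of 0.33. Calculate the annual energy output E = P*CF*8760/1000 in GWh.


E = 192.6 * 0.33 * 8760 / 1000 = 556.7681 GWh


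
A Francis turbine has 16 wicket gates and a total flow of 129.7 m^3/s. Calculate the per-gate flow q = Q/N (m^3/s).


q = 129.7 / 16 = 8.1062 m^3/s


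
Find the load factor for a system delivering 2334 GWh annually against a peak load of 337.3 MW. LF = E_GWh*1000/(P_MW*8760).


LF = 2334 * 1000 / (337.3 * 8760) = 0.7899


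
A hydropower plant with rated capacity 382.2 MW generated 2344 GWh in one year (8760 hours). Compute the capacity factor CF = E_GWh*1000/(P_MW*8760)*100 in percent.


CF = 2344 * 1000 / (382.2 * 8760) * 100 = 70.0104 %


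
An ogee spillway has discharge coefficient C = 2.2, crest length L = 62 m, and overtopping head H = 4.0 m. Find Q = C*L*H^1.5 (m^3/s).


Q = 2.2 * 62 * 4.0^1.5 = 1091.2000 m^3/s


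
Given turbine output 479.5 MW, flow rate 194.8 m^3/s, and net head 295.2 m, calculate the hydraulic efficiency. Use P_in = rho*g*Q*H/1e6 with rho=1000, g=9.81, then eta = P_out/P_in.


P_in = 1000 * 9.81 * 194.8 * 295.2 / 1e6 = 564.1237 MW
eta = 479.5 / 564.1237 = 0.8500


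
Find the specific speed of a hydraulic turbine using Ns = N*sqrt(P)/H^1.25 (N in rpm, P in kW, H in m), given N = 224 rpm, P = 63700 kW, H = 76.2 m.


Ns = 224 * 63700^0.5 / 76.2^1.25 = 251.1158


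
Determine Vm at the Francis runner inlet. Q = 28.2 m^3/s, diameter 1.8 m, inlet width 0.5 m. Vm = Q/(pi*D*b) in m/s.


Vm = 28.2 / (pi * 1.8 * 0.5) = 9.9737 m/s


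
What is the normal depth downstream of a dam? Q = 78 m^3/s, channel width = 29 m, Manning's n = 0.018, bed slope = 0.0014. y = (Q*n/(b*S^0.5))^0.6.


y = (78 * 0.018 / (29 * 0.0014^0.5))^0.6 = 1.1672 m


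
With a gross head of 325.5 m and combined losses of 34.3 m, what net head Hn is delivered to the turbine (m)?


Hn = 325.5 - 34.3 = 291.2000 m


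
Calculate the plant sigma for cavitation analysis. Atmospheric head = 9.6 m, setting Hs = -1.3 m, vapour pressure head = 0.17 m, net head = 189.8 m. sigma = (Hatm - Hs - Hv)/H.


sigma = (9.6 - (-1.3) - 0.17) / 189.8 = 0.0565


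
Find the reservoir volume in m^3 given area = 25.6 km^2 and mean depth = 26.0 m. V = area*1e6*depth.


V = 25.6 * 1e6 * 26.0 = 6.6560e+08 m^3


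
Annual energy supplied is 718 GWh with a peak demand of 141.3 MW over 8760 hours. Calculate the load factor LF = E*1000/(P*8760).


LF = 718 * 1000 / (141.3 * 8760) = 0.5801


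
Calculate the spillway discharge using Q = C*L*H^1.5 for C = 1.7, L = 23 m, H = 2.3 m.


Q = 1.7 * 23 * 2.3^1.5 = 136.3856 m^3/s


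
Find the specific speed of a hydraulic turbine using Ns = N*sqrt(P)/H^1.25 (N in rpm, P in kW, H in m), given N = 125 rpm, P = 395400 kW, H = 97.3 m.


Ns = 125 * 395400^0.5 / 97.3^1.25 = 257.2097


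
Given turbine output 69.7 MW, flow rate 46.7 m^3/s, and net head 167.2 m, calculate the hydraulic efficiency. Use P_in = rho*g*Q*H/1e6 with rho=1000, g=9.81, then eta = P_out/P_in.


P_in = 1000 * 9.81 * 46.7 * 167.2 / 1e6 = 76.5988 MW
eta = 69.7 / 76.5988 = 0.9099


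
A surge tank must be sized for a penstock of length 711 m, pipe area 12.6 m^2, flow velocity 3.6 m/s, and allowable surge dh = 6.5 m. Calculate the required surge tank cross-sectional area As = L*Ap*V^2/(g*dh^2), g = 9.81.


As = 711 * 12.6 * 3.6^2 / (9.81 * 6.5^2) = 280.1234 m^2


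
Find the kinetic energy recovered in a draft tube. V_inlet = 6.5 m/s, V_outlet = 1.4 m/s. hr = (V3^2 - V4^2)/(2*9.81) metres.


hr = (6.5^2 - 1.4^2) / (2*9.81) = 2.0535 m


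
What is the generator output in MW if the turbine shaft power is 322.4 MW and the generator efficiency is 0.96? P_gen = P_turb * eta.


P_gen = 322.4 * 0.96 = 309.5040 MW


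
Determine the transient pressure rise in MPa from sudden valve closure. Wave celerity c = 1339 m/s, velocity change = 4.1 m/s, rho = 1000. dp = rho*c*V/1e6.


dp = 1000 * 1339 * 4.1 / 1e6 = 5.4899 MPa


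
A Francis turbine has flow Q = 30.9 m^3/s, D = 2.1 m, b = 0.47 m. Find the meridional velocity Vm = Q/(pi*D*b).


Vm = 30.9 / (pi * 2.1 * 0.47) = 9.9653 m/s


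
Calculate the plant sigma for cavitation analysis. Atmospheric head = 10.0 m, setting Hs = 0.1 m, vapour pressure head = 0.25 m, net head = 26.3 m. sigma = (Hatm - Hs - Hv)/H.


sigma = (10.0 - 0.1 - 0.25) / 26.3 = 0.3669


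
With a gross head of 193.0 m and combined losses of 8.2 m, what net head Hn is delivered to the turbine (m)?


Hn = 193.0 - 8.2 = 184.8000 m


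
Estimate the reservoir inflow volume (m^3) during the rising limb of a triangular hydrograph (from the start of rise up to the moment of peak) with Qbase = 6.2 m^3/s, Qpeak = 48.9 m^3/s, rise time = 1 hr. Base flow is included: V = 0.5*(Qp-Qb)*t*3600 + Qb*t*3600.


V = 0.5*(48.9 - 6.2)*1*3600 + 6.2*1*3600 = 99180.0000 m^3


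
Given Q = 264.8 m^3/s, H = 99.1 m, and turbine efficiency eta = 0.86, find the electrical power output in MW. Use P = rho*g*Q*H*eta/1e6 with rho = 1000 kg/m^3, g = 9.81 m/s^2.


P = 1000 * 9.81 * 264.8 * 99.1 * 0.86 / 1e6 = 221.3906 MW


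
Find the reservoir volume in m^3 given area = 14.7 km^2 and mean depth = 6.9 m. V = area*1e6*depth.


V = 14.7 * 1e6 * 6.9 = 1.0143e+08 m^3


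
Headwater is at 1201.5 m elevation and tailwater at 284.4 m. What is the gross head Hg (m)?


Hg = 1201.5 - 284.4 = 917.1000 m


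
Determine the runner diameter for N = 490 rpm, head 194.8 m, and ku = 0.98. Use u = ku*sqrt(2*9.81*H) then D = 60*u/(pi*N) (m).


u = 0.98 * sqrt(2*9.81*194.8) = 60.5857 m/s
D = 60 * 60.5857 / (pi * 490) = 2.3614 m


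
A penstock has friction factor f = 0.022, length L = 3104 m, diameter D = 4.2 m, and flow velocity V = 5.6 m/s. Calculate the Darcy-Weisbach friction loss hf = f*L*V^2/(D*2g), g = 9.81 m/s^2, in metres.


hf = 0.022 * 3104 * 5.6^2 / (4.2 * 2 * 9.81) = 25.9880 m


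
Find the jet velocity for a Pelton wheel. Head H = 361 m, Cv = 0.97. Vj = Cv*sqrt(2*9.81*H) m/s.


Vj = 0.97 * sqrt(2*9.81*361) = 81.6347 m/s


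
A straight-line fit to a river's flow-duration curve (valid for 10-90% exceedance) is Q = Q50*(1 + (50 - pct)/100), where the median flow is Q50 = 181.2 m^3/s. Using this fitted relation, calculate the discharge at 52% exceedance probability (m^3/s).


Q = 181.2 * (1 + (50 - 52)/100) = 177.5760 m^3/s


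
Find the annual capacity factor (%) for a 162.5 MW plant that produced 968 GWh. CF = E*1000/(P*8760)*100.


CF = 968 * 1000 / (162.5 * 8760) * 100 = 68.0014 %


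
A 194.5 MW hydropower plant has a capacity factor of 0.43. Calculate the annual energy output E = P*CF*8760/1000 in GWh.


E = 194.5 * 0.43 * 8760 / 1000 = 732.6426 GWh


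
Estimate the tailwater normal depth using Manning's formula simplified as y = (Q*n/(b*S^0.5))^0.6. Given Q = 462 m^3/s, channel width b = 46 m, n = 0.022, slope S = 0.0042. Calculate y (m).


y = (462 * 0.022 / (46 * 0.0042^0.5))^0.6 = 2.0874 m


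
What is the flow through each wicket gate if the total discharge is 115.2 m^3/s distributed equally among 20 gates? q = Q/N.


q = 115.2 / 20 = 5.7600 m^3/s


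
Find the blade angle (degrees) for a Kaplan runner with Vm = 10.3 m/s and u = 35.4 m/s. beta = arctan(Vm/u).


beta = arctan(10.3 / 35.4) = 16.2229 degrees


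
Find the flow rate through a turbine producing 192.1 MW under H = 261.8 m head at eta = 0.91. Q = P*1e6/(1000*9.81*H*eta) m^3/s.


Q = 192.1 * 1e6 / (1000 * 9.81 * 261.8 * 0.91) = 82.1954 m^3/s


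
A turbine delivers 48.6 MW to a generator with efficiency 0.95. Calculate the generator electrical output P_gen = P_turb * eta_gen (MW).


P_gen = 48.6 * 0.95 = 46.1700 MW


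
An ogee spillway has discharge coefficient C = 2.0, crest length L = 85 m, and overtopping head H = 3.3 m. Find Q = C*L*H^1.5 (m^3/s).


Q = 2.0 * 85 * 3.3^1.5 = 1019.1071 m^3/s


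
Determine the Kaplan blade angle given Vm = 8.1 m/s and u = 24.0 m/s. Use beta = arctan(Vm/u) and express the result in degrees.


beta = arctan(8.1 / 24.0) = 18.6495 degrees


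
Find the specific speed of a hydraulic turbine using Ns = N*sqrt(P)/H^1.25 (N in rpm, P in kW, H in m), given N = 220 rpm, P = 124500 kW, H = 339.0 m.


Ns = 220 * 124500^0.5 / 339.0^1.25 = 53.3651


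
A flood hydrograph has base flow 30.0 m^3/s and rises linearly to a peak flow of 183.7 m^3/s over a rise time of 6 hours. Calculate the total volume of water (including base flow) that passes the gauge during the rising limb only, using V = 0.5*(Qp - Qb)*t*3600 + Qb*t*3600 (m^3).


V = 0.5*(183.7 - 30.0)*6*3600 + 30.0*6*3600 = 2.3080e+06 m^3


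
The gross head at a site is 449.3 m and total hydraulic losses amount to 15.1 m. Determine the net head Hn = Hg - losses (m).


Hn = 449.3 - 15.1 = 434.2000 m


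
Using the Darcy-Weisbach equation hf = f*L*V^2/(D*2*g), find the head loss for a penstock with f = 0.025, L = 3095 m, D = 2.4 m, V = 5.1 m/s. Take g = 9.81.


hf = 0.025 * 3095 * 5.1^2 / (2.4 * 2 * 9.81) = 42.7396 m


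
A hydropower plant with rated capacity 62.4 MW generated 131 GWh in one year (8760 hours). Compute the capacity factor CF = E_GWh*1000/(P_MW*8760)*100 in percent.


CF = 131 * 1000 / (62.4 * 8760) * 100 = 23.9653 %
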